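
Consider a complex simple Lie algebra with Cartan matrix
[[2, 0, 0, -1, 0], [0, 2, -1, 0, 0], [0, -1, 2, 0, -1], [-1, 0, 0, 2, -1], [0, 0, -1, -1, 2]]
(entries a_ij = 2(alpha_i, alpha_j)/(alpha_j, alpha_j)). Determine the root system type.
The matrix has rank 5 with 2's on the diagonal. Reading the off-diagonal entries as Dynkin edges (a single edge where a_ij = a_ji = -1; a double or triple edge where a_ij * a_ji = 2 or 3), the diagram is a chain of 5 nodes with single edges (A_5). One simple-root ordering that puts it in standard form is (alpha_1, alpha_4, alpha_5, alpha_3, alpha_2). So the algebra is type A_5, i.e. sl(6).

A_5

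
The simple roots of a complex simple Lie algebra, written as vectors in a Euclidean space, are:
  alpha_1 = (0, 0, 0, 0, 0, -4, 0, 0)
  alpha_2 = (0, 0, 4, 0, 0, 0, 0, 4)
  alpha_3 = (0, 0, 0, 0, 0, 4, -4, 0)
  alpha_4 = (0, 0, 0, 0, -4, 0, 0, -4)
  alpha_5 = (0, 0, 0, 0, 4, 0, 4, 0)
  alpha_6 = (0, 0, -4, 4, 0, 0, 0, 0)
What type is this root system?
Compute the Cartan integers a_ij = 2(alpha_i, alpha_j)/(alpha_j, alpha_j); the resulting 6x6 Cartan matrix is
[[2, 0, -1, 0, 0, 0], [0, 2, 0, -1, 0, -1], [-2, 0, 2, 0, -1, 0], [0, -1, 0, 2, -1, 0], [0, 0, -1, -1, 2, 0], [0, -1, 0, 0, 0, 2]].
The roots have two lengths (squared-length ratio 2:1); the short ones are alpha_{1}. The associated Dynkin diagram is a chain of 6 nodes with a double edge at one end; the terminal node there is the unique short simple root (B_6), so the type is B_6 (the algebra so(13)).

B_6 (so(13))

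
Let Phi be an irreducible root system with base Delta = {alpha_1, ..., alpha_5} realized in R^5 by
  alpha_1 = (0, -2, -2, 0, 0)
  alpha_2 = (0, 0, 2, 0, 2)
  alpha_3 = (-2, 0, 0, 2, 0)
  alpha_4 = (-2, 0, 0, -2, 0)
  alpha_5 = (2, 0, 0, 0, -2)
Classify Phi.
Compute the Cartan integers a_ij = 2(alpha_i, alpha_j)/(alpha_j, alpha_j); the resulting 5x5 Cartan matrix is
[[2, -1, 0, 0, 0], [-1, 2, 0, 0, -1], [0, 0, 2, 0, -1], [0, 0, 0, 2, -1], [0, -1, -1, -1, 2]].
All simple roots have the same length, so the diagram is simply laced. The associated Dynkin diagram is a chain of 3 nodes with a fork of two nodes at one end (D_5), so the type is D_5 (the algebra so(10)).

D_5 (so(10))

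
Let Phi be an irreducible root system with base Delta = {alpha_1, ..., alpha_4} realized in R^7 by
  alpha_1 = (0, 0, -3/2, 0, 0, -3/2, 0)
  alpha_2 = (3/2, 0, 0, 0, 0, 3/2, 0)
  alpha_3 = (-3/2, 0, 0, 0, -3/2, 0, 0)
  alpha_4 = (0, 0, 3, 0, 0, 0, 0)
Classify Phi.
C4

Compute the Cartan integers a_ij = 2(alpha_i, alpha_j)/(alpha_j, alpha_j); the resulting 4x4 Cartan matrix is
[[2, -1, 0, -1], [-1, 2, -1, 0], [0, -1, 2, 0], [-2, 0, 0, 2]].
The roots have two lengths (squared-length ratio 2:1); the short ones are alpha_{1,2,3}. The associated Dynkin diagram is a chain of 4 nodes with a double edge at one end; the terminal node there is the unique long simple root (C_4), so the type is C_4 (the algebra sp(8)).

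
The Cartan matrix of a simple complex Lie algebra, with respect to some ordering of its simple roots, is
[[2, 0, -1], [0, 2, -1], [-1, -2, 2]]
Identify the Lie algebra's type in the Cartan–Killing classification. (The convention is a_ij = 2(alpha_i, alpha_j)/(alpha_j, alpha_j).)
The matrix has rank 3 with 2's on the diagonal. Reading the off-diagonal entries as Dynkin edges (a single edge where a_ij = a_ji = -1; a double or triple edge where a_ij * a_ji = 2 or 3), the diagram is a chain of 3 nodes with a double edge at one end; the terminal node there is the unique short simple root (B_3). One simple-root ordering that puts it in standard form is (alpha_1, alpha_3, alpha_2). So the algebra is type B_3, i.e. so(7).

B_3 (so(7))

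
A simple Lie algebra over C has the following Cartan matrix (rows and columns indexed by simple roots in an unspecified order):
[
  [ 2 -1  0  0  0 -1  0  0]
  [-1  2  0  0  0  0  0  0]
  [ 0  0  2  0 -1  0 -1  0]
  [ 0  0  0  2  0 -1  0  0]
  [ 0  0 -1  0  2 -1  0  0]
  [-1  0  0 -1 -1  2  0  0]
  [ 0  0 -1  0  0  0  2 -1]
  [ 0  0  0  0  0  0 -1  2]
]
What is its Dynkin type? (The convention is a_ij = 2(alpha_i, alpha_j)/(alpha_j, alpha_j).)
The matrix has rank 8 with 2's on the diagonal. Reading the off-diagonal entries as Dynkin edges (a single edge where a_ij = a_ji = -1; a double or triple edge where a_ij * a_ji = 2 or 3), the diagram is a chain of 7 nodes with one extra node attached to the third node from one end (E_8). One simple-root ordering that puts it in standard form is (alpha_2, alpha_4, alpha_1, alpha_6, alpha_5, alpha_3, alpha_7, alpha_8). So the algebra is type E_8.

E_8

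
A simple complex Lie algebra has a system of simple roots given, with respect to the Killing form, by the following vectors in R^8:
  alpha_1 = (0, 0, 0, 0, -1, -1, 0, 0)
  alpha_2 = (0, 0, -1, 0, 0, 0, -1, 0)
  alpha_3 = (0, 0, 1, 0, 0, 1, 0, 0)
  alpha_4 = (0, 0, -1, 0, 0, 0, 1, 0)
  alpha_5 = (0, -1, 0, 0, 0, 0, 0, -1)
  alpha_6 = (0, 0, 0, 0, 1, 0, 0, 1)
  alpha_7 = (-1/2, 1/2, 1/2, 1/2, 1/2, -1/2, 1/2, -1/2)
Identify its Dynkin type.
Compute the Cartan integers a_ij = 2(alpha_i, alpha_j)/(alpha_j, alpha_j); the resulting 7x7 Cartan matrix is
[[2, 0, -1, 0, 0, -1, 0], [0, 2, -1, 0, 0, 0, -1], [-1, -1, 2, -1, 0, 0, 0], [0, 0, -1, 2, 0, 0, 0], [0, 0, 0, 0, 2, -1, 0], [-1, 0, 0, 0, -1, 2, 0], [0, -1, 0, 0, 0, 0, 2]].
All simple roots have the same length, so the diagram is simply laced. The associated Dynkin diagram is a chain of 6 nodes with one extra node attached to the third node from one end (E_7), so the type is E_7.

E_7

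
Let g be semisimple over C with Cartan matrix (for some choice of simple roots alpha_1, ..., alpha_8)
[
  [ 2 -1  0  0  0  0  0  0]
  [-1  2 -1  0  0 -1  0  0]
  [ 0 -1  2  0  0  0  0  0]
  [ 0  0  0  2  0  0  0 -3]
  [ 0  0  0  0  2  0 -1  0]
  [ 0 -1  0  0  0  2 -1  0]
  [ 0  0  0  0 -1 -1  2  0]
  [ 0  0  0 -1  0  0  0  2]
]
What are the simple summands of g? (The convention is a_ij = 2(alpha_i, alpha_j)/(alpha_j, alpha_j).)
D_6 (so(12)) ⊕ G_2

The diagram associated to this matrix has two connected components: the simple roots {alpha_1, alpha_2, alpha_3, alpha_5, alpha_6, alpha_7} form a chain of 4 nodes with a fork of two nodes at one end (D_6), and {alpha_4, alpha_8} form two nodes joined by a triple edge (G_2). A semisimple Lie algebra decomposes uniquely as the direct sum of simple ideals, one per connected component of its Dynkin diagram, so g ≅ D_6 ⊕ G_2 (dimension 66 + 14 = 80).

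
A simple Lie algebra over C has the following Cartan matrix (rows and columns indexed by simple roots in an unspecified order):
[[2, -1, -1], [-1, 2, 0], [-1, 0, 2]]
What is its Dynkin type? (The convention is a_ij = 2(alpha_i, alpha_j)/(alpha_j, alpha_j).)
The matrix has rank 3 with 2's on the diagonal. Reading the off-diagonal entries as Dynkin edges (a single edge where a_ij = a_ji = -1; a double or triple edge where a_ij * a_ji = 2 or 3), the diagram is a chain of 3 nodes with single edges (A_3). One simple-root ordering that puts it in standard form is (alpha_2, alpha_1, alpha_3). So the algebra is type A_3, i.e. sl(4).

A_3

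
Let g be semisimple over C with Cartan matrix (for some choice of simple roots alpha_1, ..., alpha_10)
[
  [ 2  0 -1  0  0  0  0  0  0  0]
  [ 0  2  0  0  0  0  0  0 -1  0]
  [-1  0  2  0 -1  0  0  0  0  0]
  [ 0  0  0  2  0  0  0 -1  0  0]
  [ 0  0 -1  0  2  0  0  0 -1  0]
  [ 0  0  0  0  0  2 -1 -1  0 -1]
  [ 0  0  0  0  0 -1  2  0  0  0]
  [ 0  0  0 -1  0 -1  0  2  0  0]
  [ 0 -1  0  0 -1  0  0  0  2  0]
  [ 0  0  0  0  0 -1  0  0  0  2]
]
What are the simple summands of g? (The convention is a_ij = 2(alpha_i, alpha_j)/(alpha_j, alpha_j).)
The diagram associated to this matrix has two connected components: the simple roots {alpha_1, alpha_2, alpha_3, alpha_5, alpha_9} form a chain of 5 nodes with single edges (A_5), and {alpha_4, alpha_6, alpha_7, alpha_8, alpha_10} form a chain of 3 nodes with a fork of two nodes at one end (D_5). A semisimple Lie algebra decomposes uniquely as the direct sum of simple ideals, one per connected component of its Dynkin diagram, so g ≅ A_5 ⊕ D_5 (dimension 35 + 45 = 80).

A_5 ⊕ D_5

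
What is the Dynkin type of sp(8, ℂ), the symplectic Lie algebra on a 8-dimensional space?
C4

This is sp(8), which has dimension 8(8+1)/2 = 36 and rank 8/2 = 4. In the classification of classical Lie algebras, the symplectic algebra sp(2n) has type C_n; here n = 4, so the Dynkin diagram is a chain of 4 nodes with a double edge at one end; the terminal node there is the unique long simple root (C_4). Hence the type is C_4.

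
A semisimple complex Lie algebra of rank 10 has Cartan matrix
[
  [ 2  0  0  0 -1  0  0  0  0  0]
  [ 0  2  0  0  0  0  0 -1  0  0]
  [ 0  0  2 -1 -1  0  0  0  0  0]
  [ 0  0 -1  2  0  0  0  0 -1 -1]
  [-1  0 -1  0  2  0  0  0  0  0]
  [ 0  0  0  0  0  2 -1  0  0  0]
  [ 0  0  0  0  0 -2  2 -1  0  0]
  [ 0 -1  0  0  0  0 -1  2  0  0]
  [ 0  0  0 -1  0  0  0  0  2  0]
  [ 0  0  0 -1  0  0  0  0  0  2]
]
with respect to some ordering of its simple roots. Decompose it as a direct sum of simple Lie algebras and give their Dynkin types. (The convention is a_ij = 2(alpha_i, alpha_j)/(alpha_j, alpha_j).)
The diagram associated to this matrix has two connected components: the simple roots {alpha_2, alpha_6, alpha_7, alpha_8} form a chain of 4 nodes with a double edge at one end; the terminal node there is the unique short simple root (B_4), and {alpha_1, alpha_3, alpha_4, alpha_5, alpha_9, alpha_10} form a chain of 4 nodes with a fork of two nodes at one end (D_6). A semisimple Lie algebra decomposes uniquely as the direct sum of simple ideals, one per connected component of its Dynkin diagram, so g ≅ B_4 ⊕ D_6 (dimension 36 + 66 = 102).

type B_4 ⊕ type D_6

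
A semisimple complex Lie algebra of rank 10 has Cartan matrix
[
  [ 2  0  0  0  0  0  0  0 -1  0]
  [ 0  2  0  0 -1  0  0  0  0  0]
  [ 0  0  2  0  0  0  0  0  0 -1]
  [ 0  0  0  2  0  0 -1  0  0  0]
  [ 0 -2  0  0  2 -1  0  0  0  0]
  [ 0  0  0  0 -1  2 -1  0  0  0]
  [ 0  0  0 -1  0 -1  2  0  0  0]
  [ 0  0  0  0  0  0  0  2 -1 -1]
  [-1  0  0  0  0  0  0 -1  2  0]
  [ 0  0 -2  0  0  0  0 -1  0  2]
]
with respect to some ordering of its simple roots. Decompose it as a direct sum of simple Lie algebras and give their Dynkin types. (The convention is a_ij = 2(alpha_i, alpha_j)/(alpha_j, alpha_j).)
B_5 + B_5

The diagram associated to this matrix has two connected components: the simple roots {alpha_2, alpha_4, alpha_5, alpha_6, alpha_7} form a chain of 5 nodes with a double edge at one end; the terminal node there is the unique short simple root (B_5), and {alpha_1, alpha_3, alpha_8, alpha_9, alpha_10} form a chain of 5 nodes with a double edge at one end; the terminal node there is the unique short simple root (B_5). A semisimple Lie algebra decomposes uniquely as the direct sum of simple ideals, one per connected component of its Dynkin diagram, so g ≅ B_5 ⊕ B_5 (dimension 55 + 55 = 110).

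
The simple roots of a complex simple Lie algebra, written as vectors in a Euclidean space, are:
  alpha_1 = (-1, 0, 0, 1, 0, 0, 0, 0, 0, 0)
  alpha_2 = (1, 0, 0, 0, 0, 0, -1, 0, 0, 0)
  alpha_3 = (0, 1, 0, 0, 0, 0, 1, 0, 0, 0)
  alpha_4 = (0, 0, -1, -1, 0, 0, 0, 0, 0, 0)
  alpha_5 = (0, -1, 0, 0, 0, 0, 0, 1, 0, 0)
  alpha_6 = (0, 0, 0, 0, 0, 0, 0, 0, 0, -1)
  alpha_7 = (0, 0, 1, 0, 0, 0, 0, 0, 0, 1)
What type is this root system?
type B_7

Compute the Cartan integers a_ij = 2(alpha_i, alpha_j)/(alpha_j, alpha_j); the resulting 7x7 Cartan matrix is
[[2, -1, 0, -1, 0, 0, 0], [-1, 2, -1, 0, 0, 0, 0], [0, -1, 2, 0, -1, 0, 0], [-1, 0, 0, 2, 0, 0, -1], [0, 0, -1, 0, 2, 0, 0], [0, 0, 0, 0, 0, 2, -1], [0, 0, 0, -1, 0, -2, 2]].
The roots have two lengths (squared-length ratio 2:1); the short ones are alpha_{6}. The associated Dynkin diagram is a chain of 7 nodes with a double edge at one end; the terminal node there is the unique short simple root (B_7), so the type is B_7 (the algebra so(15)).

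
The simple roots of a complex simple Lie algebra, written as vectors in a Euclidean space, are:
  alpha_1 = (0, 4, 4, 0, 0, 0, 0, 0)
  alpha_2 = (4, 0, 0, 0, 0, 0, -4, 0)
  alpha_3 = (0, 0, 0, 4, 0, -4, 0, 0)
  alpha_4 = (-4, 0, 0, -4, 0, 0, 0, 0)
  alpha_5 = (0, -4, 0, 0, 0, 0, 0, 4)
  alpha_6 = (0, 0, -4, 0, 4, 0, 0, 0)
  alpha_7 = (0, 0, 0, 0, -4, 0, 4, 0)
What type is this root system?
A_7 (sl(8))

Compute the Cartan integers a_ij = 2(alpha_i, alpha_j)/(alpha_j, alpha_j); the resulting 7x7 Cartan matrix is
[[2, 0, 0, 0, -1, -1, 0], [0, 2, 0, -1, 0, 0, -1], [0, 0, 2, -1, 0, 0, 0], [0, -1, -1, 2, 0, 0, 0], [-1, 0, 0, 0, 2, 0, 0], [-1, 0, 0, 0, 0, 2, -1], [0, -1, 0, 0, 0, -1, 2]].
All simple roots have the same length, so the diagram is simply laced. The associated Dynkin diagram is a chain of 7 nodes with single edges (A_7), so the type is A_7 (the algebra sl(8)).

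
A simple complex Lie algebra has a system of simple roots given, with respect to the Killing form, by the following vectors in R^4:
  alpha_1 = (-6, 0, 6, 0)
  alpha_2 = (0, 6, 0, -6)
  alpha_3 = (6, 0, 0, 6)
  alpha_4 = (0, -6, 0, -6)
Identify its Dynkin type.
type D_4

Compute the Cartan integers a_ij = 2(alpha_i, alpha_j)/(alpha_j, alpha_j); the resulting 4x4 Cartan matrix is
[[2, 0, -1, 0], [0, 2, -1, 0], [-1, -1, 2, -1], [0, 0, -1, 2]].
All simple roots have the same length, so the diagram is simply laced. The associated Dynkin diagram is a chain of 2 nodes with a fork of two nodes at one end (D_4), so the type is D_4 (the algebra so(8)).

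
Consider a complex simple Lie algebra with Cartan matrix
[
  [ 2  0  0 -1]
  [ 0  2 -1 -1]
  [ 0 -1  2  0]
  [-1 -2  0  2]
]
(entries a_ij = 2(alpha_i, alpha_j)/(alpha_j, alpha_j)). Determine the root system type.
The matrix has rank 4 with 2's on the diagonal. Reading the off-diagonal entries as Dynkin edges (a single edge where a_ij = a_ji = -1; a double or triple edge where a_ij * a_ji = 2 or 3), the diagram is a chain of 4 nodes with a double edge between the middle two (F_4). One simple-root ordering that puts it in standard form is (alpha_1, alpha_4, alpha_2, alpha_3). So the algebra is type F_4.

F4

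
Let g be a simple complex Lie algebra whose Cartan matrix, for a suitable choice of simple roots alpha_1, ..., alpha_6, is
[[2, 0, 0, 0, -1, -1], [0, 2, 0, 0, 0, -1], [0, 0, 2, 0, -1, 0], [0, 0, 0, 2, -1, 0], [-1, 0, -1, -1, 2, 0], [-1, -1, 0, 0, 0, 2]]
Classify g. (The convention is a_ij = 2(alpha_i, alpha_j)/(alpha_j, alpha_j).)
type D_6

The matrix has rank 6 with 2's on the diagonal. Reading the off-diagonal entries as Dynkin edges (a single edge where a_ij = a_ji = -1; a double or triple edge where a_ij * a_ji = 2 or 3), the diagram is a chain of 4 nodes with a fork of two nodes at one end (D_6). One simple-root ordering that puts it in standard form is (alpha_2, alpha_6, alpha_1, alpha_5, alpha_3, alpha_4). So the algebra is type D_6, i.e. so(12).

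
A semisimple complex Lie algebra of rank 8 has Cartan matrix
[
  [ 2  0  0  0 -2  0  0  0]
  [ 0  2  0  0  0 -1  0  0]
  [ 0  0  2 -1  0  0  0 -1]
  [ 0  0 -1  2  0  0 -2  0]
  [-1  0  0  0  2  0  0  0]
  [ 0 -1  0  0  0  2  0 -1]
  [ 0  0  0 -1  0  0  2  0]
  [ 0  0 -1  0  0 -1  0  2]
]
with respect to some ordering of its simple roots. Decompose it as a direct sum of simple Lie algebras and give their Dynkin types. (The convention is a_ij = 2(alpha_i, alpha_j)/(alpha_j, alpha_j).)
The diagram associated to this matrix has two connected components: the simple roots {alpha_1, alpha_5} form a chain of 2 nodes with a double edge at one end; the terminal node there is the unique short simple root (B_2), and {alpha_2, alpha_3, alpha_4, alpha_6, alpha_7, alpha_8} form a chain of 6 nodes with a double edge at one end; the terminal node there is the unique short simple root (B_6). A semisimple Lie algebra decomposes uniquely as the direct sum of simple ideals, one per connected component of its Dynkin diagram, so g ≅ B_2 ⊕ B_6 (dimension 10 + 78 = 88).

B_2 (so(5)) ⊕ B_6 (so(13))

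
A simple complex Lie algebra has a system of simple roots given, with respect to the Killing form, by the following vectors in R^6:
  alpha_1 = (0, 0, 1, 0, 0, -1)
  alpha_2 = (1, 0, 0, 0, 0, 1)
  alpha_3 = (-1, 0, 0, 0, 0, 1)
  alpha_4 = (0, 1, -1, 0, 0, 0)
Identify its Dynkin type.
D4

Compute the Cartan integers a_ij = 2(alpha_i, alpha_j)/(alpha_j, alpha_j); the resulting 4x4 Cartan matrix is
[[2, -1, -1, -1], [-1, 2, 0, 0], [-1, 0, 2, 0], [-1, 0, 0, 2]].
All simple roots have the same length, so the diagram is simply laced. The associated Dynkin diagram is a chain of 2 nodes with a fork of two nodes at one end (D_4), so the type is D_4 (the algebra so(8)).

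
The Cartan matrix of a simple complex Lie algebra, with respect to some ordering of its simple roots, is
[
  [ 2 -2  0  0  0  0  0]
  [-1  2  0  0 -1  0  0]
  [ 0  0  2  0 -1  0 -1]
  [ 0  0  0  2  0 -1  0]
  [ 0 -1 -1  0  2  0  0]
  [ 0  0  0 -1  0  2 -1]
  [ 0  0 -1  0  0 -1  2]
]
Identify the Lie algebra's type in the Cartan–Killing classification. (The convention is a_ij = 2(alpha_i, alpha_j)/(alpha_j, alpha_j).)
The matrix has rank 7 with 2's on the diagonal. Reading the off-diagonal entries as Dynkin edges (a single edge where a_ij = a_ji = -1; a double or triple edge where a_ij * a_ji = 2 or 3), the diagram is a chain of 7 nodes with a double edge at one end; the terminal node there is the unique long simple root (C_7). One simple-root ordering that puts it in standard form is (alpha_4, alpha_6, alpha_7, alpha_3, alpha_5, alpha_2, alpha_1). So the algebra is type C_7, i.e. sp(14).

type C_7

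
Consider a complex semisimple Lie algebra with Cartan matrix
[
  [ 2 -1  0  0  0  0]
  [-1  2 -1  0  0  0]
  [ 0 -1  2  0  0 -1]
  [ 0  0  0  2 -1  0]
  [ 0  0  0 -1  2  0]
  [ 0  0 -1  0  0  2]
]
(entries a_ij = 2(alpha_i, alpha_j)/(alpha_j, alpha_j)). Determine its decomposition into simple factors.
The diagram associated to this matrix has two connected components: the simple roots {alpha_4, alpha_5} form a chain of 2 nodes with single edges (A_2), and {alpha_1, alpha_2, alpha_3, alpha_6} form a chain of 4 nodes with single edges (A_4). A semisimple Lie algebra decomposes uniquely as the direct sum of simple ideals, one per connected component of its Dynkin diagram, so g ≅ A_2 ⊕ A_4 (dimension 8 + 24 = 32).

type A_2 + type A_4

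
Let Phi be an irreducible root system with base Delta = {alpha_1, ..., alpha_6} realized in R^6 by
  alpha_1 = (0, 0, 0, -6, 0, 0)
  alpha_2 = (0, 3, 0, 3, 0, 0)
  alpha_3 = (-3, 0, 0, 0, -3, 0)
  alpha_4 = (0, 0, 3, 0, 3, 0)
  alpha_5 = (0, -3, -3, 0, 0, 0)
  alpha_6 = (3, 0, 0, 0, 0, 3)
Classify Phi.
Compute the Cartan integers a_ij = 2(alpha_i, alpha_j)/(alpha_j, alpha_j); the resulting 6x6 Cartan matrix is
[[2, -2, 0, 0, 0, 0], [-1, 2, 0, 0, -1, 0], [0, 0, 2, -1, 0, -1], [0, 0, -1, 2, -1, 0], [0, -1, 0, -1, 2, 0], [0, 0, -1, 0, 0, 2]].
The roots have two lengths (squared-length ratio 2:1); the short ones are alpha_{2,3,4,5,6}. The associated Dynkin diagram is a chain of 6 nodes with a double edge at one end; the terminal node there is the unique long simple root (C_6), so the type is C_6 (the algebra sp(12)).

C6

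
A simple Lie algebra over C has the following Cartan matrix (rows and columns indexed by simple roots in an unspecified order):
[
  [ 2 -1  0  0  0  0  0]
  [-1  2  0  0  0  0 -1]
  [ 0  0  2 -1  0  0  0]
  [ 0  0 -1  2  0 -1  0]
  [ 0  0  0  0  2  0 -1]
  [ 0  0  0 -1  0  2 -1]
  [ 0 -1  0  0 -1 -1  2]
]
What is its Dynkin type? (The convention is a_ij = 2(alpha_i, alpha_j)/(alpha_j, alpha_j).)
The matrix has rank 7 with 2's on the diagonal. Reading the off-diagonal entries as Dynkin edges (a single edge where a_ij = a_ji = -1; a double or triple edge where a_ij * a_ji = 2 or 3), the diagram is a chain of 6 nodes with one extra node attached to the third node from one end (E_7). One simple-root ordering that puts it in standard form is (alpha_1, alpha_5, alpha_2, alpha_7, alpha_6, alpha_4, alpha_3). So the algebra is type E_7.

type E_7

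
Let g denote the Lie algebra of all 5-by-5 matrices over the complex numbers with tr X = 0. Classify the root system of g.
A_4

This is sl(5), which has dimension 5^2 - 1 = 24 and rank 5 - 1 = 4 (a Cartan subalgebra is the diagonal traceless matrices). In the classification of classical Lie algebras, the special linear algebra sl(n+1) has type A_n; here n = 4, so the Dynkin diagram is a chain of 4 nodes with single edges (A_4). Hence the type is A_4.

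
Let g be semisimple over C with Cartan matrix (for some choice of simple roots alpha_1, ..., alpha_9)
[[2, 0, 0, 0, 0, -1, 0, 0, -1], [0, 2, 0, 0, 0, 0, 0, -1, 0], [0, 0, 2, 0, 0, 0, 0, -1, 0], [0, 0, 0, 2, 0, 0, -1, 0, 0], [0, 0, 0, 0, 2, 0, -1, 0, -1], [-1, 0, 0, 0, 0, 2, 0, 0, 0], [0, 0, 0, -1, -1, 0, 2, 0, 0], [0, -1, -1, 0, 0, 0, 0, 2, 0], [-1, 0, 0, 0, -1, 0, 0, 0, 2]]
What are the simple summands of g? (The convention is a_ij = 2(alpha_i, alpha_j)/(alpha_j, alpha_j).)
The diagram associated to this matrix has two connected components: the simple roots {alpha_2, alpha_3, alpha_8} form a chain of 3 nodes with single edges (A_3), and {alpha_1, alpha_4, alpha_5, alpha_6, alpha_7, alpha_9} form a chain of 6 nodes with single edges (A_6). A semisimple Lie algebra decomposes uniquely as the direct sum of simple ideals, one per connected component of its Dynkin diagram, so g ≅ A_3 ⊕ A_6 (dimension 15 + 48 = 63).

A_3 + A_6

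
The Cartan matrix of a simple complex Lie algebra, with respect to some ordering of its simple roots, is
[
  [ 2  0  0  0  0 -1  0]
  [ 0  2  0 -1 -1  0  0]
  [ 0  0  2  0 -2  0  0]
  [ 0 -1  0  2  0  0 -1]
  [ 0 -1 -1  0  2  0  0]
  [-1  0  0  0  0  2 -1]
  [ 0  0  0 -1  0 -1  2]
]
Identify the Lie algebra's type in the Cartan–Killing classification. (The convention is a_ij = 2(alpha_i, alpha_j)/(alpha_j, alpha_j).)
C7

The matrix has rank 7 with 2's on the diagonal. Reading the off-diagonal entries as Dynkin edges (a single edge where a_ij = a_ji = -1; a double or triple edge where a_ij * a_ji = 2 or 3), the diagram is a chain of 7 nodes with a double edge at one end; the terminal node there is the unique long simple root (C_7). One simple-root ordering that puts it in standard form is (alpha_1, alpha_6, alpha_7, alpha_4, alpha_2, alpha_5, alpha_3). So the algebra is type C_7, i.e. sp(14).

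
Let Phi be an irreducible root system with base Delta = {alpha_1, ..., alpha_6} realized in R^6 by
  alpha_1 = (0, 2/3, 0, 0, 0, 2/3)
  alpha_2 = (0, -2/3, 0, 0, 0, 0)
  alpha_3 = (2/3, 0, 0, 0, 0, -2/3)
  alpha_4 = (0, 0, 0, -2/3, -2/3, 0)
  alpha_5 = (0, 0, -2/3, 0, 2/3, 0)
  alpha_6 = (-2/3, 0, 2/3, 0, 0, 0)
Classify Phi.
Compute the Cartan integers a_ij = 2(alpha_i, alpha_j)/(alpha_j, alpha_j); the resulting 6x6 Cartan matrix is
[[2, -2, -1, 0, 0, 0], [-1, 2, 0, 0, 0, 0], [-1, 0, 2, 0, 0, -1], [0, 0, 0, 2, -1, 0], [0, 0, 0, -1, 2, -1], [0, 0, -1, 0, -1, 2]].
The roots have two lengths (squared-length ratio 2:1); the short ones are alpha_{2}. The associated Dynkin diagram is a chain of 6 nodes with a double edge at one end; the terminal node there is the unique short simple root (B_6), so the type is B_6 (the algebra so(13)).

B_6 (so(13))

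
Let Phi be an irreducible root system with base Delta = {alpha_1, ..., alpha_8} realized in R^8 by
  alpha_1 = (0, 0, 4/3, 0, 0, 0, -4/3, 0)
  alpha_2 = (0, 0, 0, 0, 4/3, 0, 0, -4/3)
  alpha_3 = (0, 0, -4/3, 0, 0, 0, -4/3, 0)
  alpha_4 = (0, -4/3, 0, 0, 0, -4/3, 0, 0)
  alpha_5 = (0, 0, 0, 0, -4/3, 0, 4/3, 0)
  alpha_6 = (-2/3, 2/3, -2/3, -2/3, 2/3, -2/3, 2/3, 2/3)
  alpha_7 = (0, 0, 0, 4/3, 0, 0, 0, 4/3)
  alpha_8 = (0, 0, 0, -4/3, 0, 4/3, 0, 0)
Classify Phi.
type E_8

Compute the Cartan integers a_ij = 2(alpha_i, alpha_j)/(alpha_j, alpha_j); the resulting 8x8 Cartan matrix is
[[2, 0, 0, 0, -1, -1, 0, 0], [0, 2, 0, 0, -1, 0, -1, 0], [0, 0, 2, 0, -1, 0, 0, 0], [0, 0, 0, 2, 0, 0, 0, -1], [-1, -1, -1, 0, 2, 0, 0, 0], [-1, 0, 0, 0, 0, 2, 0, 0], [0, -1, 0, 0, 0, 0, 2, -1], [0, 0, 0, -1, 0, 0, -1, 2]].
All simple roots have the same length, so the diagram is simply laced. The associated Dynkin diagram is a chain of 7 nodes with one extra node attached to the third node from one end (E_8), so the type is E_8.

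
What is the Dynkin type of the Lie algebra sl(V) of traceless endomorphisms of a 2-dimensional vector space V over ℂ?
This is sl(2), which has dimension 2^2 - 1 = 3 and rank 2 - 1 = 1 (a Cartan subalgebra is the diagonal traceless matrices). In the classification of classical Lie algebras, the special linear algebra sl(n+1) has type A_n; here n = 1, so the Dynkin diagram is a chain of 1 nodes with single edges (A_1). Hence the type is A_1.

A1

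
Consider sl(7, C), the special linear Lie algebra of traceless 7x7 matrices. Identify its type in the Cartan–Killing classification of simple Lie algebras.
A_6 (sl(7))

This is sl(7), which has dimension 7^2 - 1 = 48 and rank 7 - 1 = 6 (a Cartan subalgebra is the diagonal traceless matrices). In the classification of classical Lie algebras, the special linear algebra sl(n+1) has type A_n; here n = 6, so the Dynkin diagram is a chain of 6 nodes with single edges (A_6). Hence the type is A_6.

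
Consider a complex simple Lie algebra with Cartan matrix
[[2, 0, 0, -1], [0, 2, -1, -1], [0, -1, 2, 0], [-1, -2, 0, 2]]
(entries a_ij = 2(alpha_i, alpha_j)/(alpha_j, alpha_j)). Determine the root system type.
The matrix has rank 4 with 2's on the diagonal. Reading the off-diagonal entries as Dynkin edges (a single edge where a_ij = a_ji = -1; a double or triple edge where a_ij * a_ji = 2 or 3), the diagram is a chain of 4 nodes with a double edge between the middle two (F_4). One simple-root ordering that puts it in standard form is (alpha_1, alpha_4, alpha_2, alpha_3). So the algebra is type F_4.

F_4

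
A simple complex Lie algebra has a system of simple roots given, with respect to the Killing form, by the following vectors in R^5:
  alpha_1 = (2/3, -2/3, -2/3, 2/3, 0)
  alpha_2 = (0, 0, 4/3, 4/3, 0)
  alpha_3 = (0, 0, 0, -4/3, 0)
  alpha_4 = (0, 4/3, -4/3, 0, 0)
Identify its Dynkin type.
Compute the Cartan integers a_ij = 2(alpha_i, alpha_j)/(alpha_j, alpha_j); the resulting 4x4 Cartan matrix is
[[2, 0, -1, 0], [0, 2, -2, -1], [-1, -1, 2, 0], [0, -1, 0, 2]].
The roots have two lengths (squared-length ratio 2:1); the short ones are alpha_{1,3}. The associated Dynkin diagram is a chain of 4 nodes with a double edge between the middle two (F_4), so the type is F_4.

F_4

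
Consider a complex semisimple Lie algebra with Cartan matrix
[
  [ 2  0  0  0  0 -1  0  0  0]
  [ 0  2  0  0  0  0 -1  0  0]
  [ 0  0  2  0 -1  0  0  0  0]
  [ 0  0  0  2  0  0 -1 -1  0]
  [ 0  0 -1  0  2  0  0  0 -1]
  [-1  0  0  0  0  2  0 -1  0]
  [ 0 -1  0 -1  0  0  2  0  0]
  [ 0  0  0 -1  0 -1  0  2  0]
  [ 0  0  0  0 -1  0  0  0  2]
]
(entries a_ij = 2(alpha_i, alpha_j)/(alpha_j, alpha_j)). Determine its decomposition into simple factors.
type A_3 + type A_6

The diagram associated to this matrix has two connected components: the simple roots {alpha_3, alpha_5, alpha_9} form a chain of 3 nodes with single edges (A_3), and {alpha_1, alpha_2, alpha_4, alpha_6, alpha_7, alpha_8} form a chain of 6 nodes with single edges (A_6). A semisimple Lie algebra decomposes uniquely as the direct sum of simple ideals, one per connected component of its Dynkin diagram, so g ≅ A_3 ⊕ A_6 (dimension 15 + 48 = 63).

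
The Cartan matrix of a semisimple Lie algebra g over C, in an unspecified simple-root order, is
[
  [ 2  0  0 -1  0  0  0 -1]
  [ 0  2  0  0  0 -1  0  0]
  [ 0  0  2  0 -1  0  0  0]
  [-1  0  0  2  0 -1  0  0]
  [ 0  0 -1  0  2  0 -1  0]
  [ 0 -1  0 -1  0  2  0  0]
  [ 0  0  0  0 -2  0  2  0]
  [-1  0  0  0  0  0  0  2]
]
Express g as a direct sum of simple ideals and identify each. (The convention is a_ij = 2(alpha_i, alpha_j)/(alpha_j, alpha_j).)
A_5 ⊕ C_3

The diagram associated to this matrix has two connected components: the simple roots {alpha_1, alpha_2, alpha_4, alpha_6, alpha_8} form a chain of 5 nodes with single edges (A_5), and {alpha_3, alpha_5, alpha_7} form a chain of 3 nodes with a double edge at one end; the terminal node there is the unique long simple root (C_3). A semisimple Lie algebra decomposes uniquely as the direct sum of simple ideals, one per connected component of its Dynkin diagram, so g ≅ A_5 ⊕ C_3 (dimension 35 + 21 = 56).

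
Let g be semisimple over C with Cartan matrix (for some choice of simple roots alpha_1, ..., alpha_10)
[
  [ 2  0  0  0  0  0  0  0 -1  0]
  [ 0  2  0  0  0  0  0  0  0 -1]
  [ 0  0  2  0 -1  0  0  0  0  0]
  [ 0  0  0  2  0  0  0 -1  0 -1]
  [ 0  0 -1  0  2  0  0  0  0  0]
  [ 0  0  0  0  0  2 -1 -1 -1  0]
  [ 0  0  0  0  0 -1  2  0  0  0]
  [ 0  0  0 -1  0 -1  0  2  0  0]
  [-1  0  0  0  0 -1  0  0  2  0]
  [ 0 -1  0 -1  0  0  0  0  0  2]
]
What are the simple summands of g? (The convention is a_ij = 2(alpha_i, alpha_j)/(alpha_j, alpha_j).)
The diagram associated to this matrix has two connected components: the simple roots {alpha_3, alpha_5} form a chain of 2 nodes with single edges (A_2), and {alpha_1, alpha_2, alpha_4, alpha_6, alpha_7, alpha_8, alpha_9, alpha_10} form a chain of 7 nodes with one extra node attached to the third node from one end (E_8). A semisimple Lie algebra decomposes uniquely as the direct sum of simple ideals, one per connected component of its Dynkin diagram, so g ≅ A_2 ⊕ E_8 (dimension 8 + 248 = 256).

A2 ⊕ E8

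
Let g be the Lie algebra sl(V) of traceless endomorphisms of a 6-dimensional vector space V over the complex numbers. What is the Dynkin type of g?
This is sl(6), which has dimension 6^2 - 1 = 35 and rank 6 - 1 = 5 (a Cartan subalgebra is the diagonal traceless matrices). In the classification of classical Lie algebras, the special linear algebra sl(n+1) has type A_n; here n = 5, so the Dynkin diagram is a chain of 5 nodes with single edges (A_5). Hence the type is A_5.

A_5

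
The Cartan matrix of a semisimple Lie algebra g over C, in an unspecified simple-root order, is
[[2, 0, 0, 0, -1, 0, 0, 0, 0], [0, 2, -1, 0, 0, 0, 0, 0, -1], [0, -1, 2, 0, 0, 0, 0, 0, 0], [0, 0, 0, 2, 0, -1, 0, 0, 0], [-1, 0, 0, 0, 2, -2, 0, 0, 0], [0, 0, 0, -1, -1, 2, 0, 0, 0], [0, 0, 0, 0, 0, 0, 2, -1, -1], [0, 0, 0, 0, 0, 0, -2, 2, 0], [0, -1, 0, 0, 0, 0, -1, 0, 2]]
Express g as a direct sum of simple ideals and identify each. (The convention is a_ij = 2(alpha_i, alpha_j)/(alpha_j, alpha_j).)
C5 ⊕ F4

The diagram associated to this matrix has two connected components: the simple roots {alpha_2, alpha_3, alpha_7, alpha_8, alpha_9} form a chain of 5 nodes with a double edge at one end; the terminal node there is the unique long simple root (C_5), and {alpha_1, alpha_4, alpha_5, alpha_6} form a chain of 4 nodes with a double edge between the middle two (F_4). A semisimple Lie algebra decomposes uniquely as the direct sum of simple ideals, one per connected component of its Dynkin diagram, so g ≅ C_5 ⊕ F_4 (dimension 55 + 52 = 107).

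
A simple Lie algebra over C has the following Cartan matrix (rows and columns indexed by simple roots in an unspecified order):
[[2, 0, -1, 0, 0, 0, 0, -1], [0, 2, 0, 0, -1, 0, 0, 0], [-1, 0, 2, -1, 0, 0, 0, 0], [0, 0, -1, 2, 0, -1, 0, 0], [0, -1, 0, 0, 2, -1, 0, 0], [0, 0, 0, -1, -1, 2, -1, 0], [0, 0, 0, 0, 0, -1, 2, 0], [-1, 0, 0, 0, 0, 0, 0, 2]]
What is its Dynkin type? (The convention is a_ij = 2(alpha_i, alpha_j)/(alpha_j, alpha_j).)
The matrix has rank 8 with 2's on the diagonal. Reading the off-diagonal entries as Dynkin edges (a single edge where a_ij = a_ji = -1; a double or triple edge where a_ij * a_ji = 2 or 3), the diagram is a chain of 7 nodes with one extra node attached to the third node from one end (E_8). One simple-root ordering that puts it in standard form is (alpha_2, alpha_7, alpha_5, alpha_6, alpha_4, alpha_3, alpha_1, alpha_8). So the algebra is type E_8.

E_8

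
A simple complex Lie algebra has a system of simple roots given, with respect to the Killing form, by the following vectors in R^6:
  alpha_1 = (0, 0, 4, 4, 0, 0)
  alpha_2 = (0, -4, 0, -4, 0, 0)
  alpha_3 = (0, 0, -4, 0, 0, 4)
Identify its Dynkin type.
A3

Compute the Cartan integers a_ij = 2(alpha_i, alpha_j)/(alpha_j, alpha_j); the resulting 3x3 Cartan matrix is
[[2, -1, -1], [-1, 2, 0], [-1, 0, 2]].
All simple roots have the same length, so the diagram is simply laced. The associated Dynkin diagram is a chain of 3 nodes with single edges (A_3), so the type is A_3 (the algebra sl(4)).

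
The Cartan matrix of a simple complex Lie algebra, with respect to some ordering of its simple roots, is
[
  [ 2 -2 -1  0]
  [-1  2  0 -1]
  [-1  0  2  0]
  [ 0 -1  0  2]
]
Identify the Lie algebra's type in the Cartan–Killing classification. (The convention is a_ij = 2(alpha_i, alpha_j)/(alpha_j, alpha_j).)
The matrix has rank 4 with 2's on the diagonal. Reading the off-diagonal entries as Dynkin edges (a single edge where a_ij = a_ji = -1; a double or triple edge where a_ij * a_ji = 2 or 3), the diagram is a chain of 4 nodes with a double edge between the middle two (F_4). One simple-root ordering that puts it in standard form is (alpha_3, alpha_1, alpha_2, alpha_4). So the algebra is type F_4.

F_4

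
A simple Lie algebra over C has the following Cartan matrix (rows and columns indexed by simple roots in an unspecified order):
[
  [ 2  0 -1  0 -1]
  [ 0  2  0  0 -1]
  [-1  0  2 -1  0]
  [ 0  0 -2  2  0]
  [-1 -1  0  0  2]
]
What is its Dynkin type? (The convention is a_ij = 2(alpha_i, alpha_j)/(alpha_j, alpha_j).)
C_5

The matrix has rank 5 with 2's on the diagonal. Reading the off-diagonal entries as Dynkin edges (a single edge where a_ij = a_ji = -1; a double or triple edge where a_ij * a_ji = 2 or 3), the diagram is a chain of 5 nodes with a double edge at one end; the terminal node there is the unique long simple root (C_5). One simple-root ordering that puts it in standard form is (alpha_2, alpha_5, alpha_1, alpha_3, alpha_4). So the algebra is type C_5, i.e. sp(10).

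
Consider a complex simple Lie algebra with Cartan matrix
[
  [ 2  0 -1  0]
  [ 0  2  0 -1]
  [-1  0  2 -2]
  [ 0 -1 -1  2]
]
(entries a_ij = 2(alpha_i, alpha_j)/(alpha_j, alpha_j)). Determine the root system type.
The matrix has rank 4 with 2's on the diagonal. Reading the off-diagonal entries as Dynkin edges (a single edge where a_ij = a_ji = -1; a double or triple edge where a_ij * a_ji = 2 or 3), the diagram is a chain of 4 nodes with a double edge between the middle two (F_4). One simple-root ordering that puts it in standard form is (alpha_1, alpha_3, alpha_4, alpha_2). So the algebra is type F_4.

F_4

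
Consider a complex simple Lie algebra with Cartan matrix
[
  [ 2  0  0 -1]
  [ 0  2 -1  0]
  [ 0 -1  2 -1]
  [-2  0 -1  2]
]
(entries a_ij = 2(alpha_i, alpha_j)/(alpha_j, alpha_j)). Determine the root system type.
B_4

The matrix has rank 4 with 2's on the diagonal. Reading the off-diagonal entries as Dynkin edges (a single edge where a_ij = a_ji = -1; a double or triple edge where a_ij * a_ji = 2 or 3), the diagram is a chain of 4 nodes with a double edge at one end; the terminal node there is the unique short simple root (B_4). One simple-root ordering that puts it in standard form is (alpha_2, alpha_3, alpha_4, alpha_1). So the algebra is type B_4, i.e. so(9).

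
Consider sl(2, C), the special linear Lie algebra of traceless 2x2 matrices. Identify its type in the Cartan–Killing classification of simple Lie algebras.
This is sl(2), which has dimension 2^2 - 1 = 3 and rank 2 - 1 = 1 (a Cartan subalgebra is the diagonal traceless matrices). In the classification of classical Lie algebras, the special linear algebra sl(n+1) has type A_n; here n = 1, so the Dynkin diagram is a chain of 1 nodes with single edges (A_1). Hence the type is A_1.

A_1 (sl(2))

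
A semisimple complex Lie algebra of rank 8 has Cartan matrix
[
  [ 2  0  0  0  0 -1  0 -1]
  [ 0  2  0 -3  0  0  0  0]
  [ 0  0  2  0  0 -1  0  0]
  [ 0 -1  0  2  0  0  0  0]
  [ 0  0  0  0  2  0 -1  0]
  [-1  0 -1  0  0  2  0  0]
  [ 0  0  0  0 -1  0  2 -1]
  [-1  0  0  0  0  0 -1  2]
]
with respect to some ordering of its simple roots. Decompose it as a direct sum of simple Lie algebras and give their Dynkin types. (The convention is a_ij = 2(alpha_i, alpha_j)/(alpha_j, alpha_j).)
type A_6 ⊕ type G_2

The diagram associated to this matrix has two connected components: the simple roots {alpha_1, alpha_3, alpha_5, alpha_6, alpha_7, alpha_8} form a chain of 6 nodes with single edges (A_6), and {alpha_2, alpha_4} form two nodes joined by a triple edge (G_2). A semisimple Lie algebra decomposes uniquely as the direct sum of simple ideals, one per connected component of its Dynkin diagram, so g ≅ A_6 ⊕ G_2 (dimension 48 + 14 = 62).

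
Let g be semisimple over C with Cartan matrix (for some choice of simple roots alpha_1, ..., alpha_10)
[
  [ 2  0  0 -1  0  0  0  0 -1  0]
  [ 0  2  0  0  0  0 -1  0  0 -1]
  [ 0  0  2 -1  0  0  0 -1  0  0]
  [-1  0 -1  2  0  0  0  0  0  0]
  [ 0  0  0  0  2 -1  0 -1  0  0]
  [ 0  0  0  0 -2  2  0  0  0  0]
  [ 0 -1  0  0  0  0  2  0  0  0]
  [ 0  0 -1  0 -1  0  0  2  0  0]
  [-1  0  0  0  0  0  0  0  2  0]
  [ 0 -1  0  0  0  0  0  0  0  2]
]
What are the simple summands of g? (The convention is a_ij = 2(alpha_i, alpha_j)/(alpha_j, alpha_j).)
The diagram associated to this matrix has two connected components: the simple roots {alpha_2, alpha_7, alpha_10} form a chain of 3 nodes with single edges (A_3), and {alpha_1, alpha_3, alpha_4, alpha_5, alpha_6, alpha_8, alpha_9} form a chain of 7 nodes with a double edge at one end; the terminal node there is the unique long simple root (C_7). A semisimple Lie algebra decomposes uniquely as the direct sum of simple ideals, one per connected component of its Dynkin diagram, so g ≅ A_3 ⊕ C_7 (dimension 15 + 105 = 120).

A_3 ⊕ C_7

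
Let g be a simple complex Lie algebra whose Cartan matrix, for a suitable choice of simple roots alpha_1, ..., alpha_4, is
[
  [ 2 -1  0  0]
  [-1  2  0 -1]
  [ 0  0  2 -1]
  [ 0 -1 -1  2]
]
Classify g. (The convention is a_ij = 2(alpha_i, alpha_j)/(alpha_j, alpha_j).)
The matrix has rank 4 with 2's on the diagonal. Reading the off-diagonal entries as Dynkin edges (a single edge where a_ij = a_ji = -1; a double or triple edge where a_ij * a_ji = 2 or 3), the diagram is a chain of 4 nodes with single edges (A_4). One simple-root ordering that puts it in standard form is (alpha_3, alpha_4, alpha_2, alpha_1). So the algebra is type A_4, i.e. sl(5).

A4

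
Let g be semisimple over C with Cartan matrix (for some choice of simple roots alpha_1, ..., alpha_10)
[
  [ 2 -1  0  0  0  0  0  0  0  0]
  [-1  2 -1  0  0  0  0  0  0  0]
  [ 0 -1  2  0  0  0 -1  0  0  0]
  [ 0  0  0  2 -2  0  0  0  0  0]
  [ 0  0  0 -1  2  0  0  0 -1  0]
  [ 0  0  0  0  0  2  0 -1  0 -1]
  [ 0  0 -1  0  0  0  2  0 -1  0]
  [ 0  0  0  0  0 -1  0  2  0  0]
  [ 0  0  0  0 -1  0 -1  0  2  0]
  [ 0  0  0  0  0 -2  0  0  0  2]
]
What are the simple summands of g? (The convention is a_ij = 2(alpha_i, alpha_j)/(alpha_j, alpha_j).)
The diagram associated to this matrix has two connected components: the simple roots {alpha_6, alpha_8, alpha_10} form a chain of 3 nodes with a double edge at one end; the terminal node there is the unique long simple root (C_3), and {alpha_1, alpha_2, alpha_3, alpha_4, alpha_5, alpha_7, alpha_9} form a chain of 7 nodes with a double edge at one end; the terminal node there is the unique long simple root (C_7). A semisimple Lie algebra decomposes uniquely as the direct sum of simple ideals, one per connected component of its Dynkin diagram, so g ≅ C_3 ⊕ C_7 (dimension 21 + 105 = 126).

C_3 (sp(6)) + C_7 (sp(14))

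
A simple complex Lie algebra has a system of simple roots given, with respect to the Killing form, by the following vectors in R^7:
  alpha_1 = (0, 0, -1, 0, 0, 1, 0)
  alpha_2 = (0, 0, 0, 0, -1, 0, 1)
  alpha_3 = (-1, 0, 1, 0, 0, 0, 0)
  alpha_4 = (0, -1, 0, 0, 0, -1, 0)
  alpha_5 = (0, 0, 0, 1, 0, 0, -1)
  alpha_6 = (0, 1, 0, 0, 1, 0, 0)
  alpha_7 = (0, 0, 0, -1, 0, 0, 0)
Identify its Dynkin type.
Compute the Cartan integers a_ij = 2(alpha_i, alpha_j)/(alpha_j, alpha_j); the resulting 7x7 Cartan matrix is
[[2, 0, -1, -1, 0, 0, 0], [0, 2, 0, 0, -1, -1, 0], [-1, 0, 2, 0, 0, 0, 0], [-1, 0, 0, 2, 0, -1, 0], [0, -1, 0, 0, 2, 0, -2], [0, -1, 0, -1, 0, 2, 0], [0, 0, 0, 0, -1, 0, 2]].
The roots have two lengths (squared-length ratio 2:1); the short ones are alpha_{7}. The associated Dynkin diagram is a chain of 7 nodes with a double edge at one end; the terminal node there is the unique short simple root (B_7), so the type is B_7 (the algebra so(15)).

B_7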